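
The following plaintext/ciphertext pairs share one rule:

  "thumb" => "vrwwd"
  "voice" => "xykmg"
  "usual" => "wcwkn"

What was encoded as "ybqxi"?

wrong

It's a Vigenère-style cipher with numeric key [2,10]: position i shifts by key[i mod 2].
Decoding ybqxi: y−2=w, b−10=r, q−2=o, x−10=n, i−2=g.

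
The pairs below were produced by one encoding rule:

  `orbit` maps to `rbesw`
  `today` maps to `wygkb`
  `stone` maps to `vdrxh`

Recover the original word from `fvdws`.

clamp

Shifts by position in orbit: pos 0: o→r (+3), pos 1: r→b (+10), pos 2: b→e (+3), pos 3: i→s (+10) — repeating every 2. It's a Vigenère-style cipher with numeric key [3,10]: position i shifts by key[i mod 2].
Undoing it on fvdws: f−3=c, v−10=l, d−3=a, w−10=m, s−3=p.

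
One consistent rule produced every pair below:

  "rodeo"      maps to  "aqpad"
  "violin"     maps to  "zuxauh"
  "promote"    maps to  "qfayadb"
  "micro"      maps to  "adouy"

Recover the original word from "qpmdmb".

Read the word backwards and shift each letter +12.
Reversing it on qpmdmb: shift back: q−12=e, p−12=d, m−12=a, d−12=r, m−12=a, b−12=p → edarap; then reverse → parade.

parade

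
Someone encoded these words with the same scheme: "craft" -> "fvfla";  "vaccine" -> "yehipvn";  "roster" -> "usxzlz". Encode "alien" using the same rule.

dpnku

In craft: c→f is +3, r→v is +4, a→f is +5, f→l is +6 — the shift increases by 1 each position. Each letter shifts forward by (position + 3), i.e. 3, 4, 5, … — the shift grows by one for each successive letter.
For alien: a+3=d, l+4=p, i+5=n, e+6=k, n+7=u.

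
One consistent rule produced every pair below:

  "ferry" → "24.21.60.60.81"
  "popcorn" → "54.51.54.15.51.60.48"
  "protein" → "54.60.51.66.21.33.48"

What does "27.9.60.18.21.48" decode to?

f(#6)→24 and e(#5)→21: differences scale by 3, so n = 3·pos + 6. With a=1..z=26, the number is 3·pos + 6.
Decoding 27.9.60.18.21.48: 27→(27−6)÷3=7=g, 9→(9−6)÷3=1=a, 60→(60−6)÷3=18=r, 18→(18−6)÷3=4=d, 21→(21−6)÷3=5=e, 48→(48−6)÷3=14=n.

garden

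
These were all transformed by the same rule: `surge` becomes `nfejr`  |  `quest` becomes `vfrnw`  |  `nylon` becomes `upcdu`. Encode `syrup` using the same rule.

npefm

s(18)→n(13) and u(20)→f(5) fit y≡9x+7 (mod 26); the inverse of 9 mod 26 is 3. Treating letters as 0–25, the rule is x ↦ 9x + 7 (mod 26).
On syrup: s(18)→9·18+7≡13=n; y(24)→9·24+7≡15=p; r(17)→9·17+7≡4=e; u(20)→9·20+7≡5=f; p(15)→9·15+7≡12=m (all mod 26).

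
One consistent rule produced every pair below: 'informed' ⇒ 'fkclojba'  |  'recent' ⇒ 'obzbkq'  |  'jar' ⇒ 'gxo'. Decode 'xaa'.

add

It's a constant shift of +23 (ROT23).
Reversing it on xaa: x−23=a, a−23=d, a−23=d.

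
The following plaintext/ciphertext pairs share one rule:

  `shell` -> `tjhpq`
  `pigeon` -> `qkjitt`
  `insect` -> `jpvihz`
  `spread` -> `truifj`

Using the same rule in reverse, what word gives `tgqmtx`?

senior

In shell: s→t is +1, h→j is +2, e→h is +3, l→p is +4 — the shift increases by 1 each position. Each letter shifts forward by (position + 1), i.e. 1, 2, 3, … — the shift grows by one for each successive letter.
Undoing it on tgqmtx: t−1=s, g−2=e, q−3=n, m−4=i, t−5=o, x−6=r.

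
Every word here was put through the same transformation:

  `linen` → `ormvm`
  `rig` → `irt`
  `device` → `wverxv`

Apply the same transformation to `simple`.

hrnkov

Each pair mirrors across the alphabet (l↔o, i↔r, n↔m): positions sum to 25. Each letter is replaced by its mirror in the alphabet: a↔z, b↔y, c↔x, and so on (the Atbash cipher).
For simple: s↔h, i↔r, m↔n, p↔k, l↔o, e↔v.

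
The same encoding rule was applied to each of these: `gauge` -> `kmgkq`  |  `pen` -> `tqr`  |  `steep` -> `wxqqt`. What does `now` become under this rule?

raa

The shift depends on letter class: consonant g→k is +4, but vowel a→m is +12. Two shifts are in play — +12 for a/e/i/o/u, +4 for every other letter.
On now: n(cons)+4=r, o(vowel)+12=a, w(cons)+4=a.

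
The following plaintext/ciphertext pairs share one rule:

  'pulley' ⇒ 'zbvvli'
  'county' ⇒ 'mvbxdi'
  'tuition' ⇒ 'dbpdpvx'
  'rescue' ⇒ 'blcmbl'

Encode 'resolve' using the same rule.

blcvvfl

The shift depends on letter class: consonant p→z is +10, but vowel u→b is +7. The rule splits by letter class: vowels +7, consonants +10.
On resolve: r(cons)+10=b, e(vowel)+7=l, s(cons)+10=c, o(vowel)+7=v, l(cons)+10=v, v(cons)+10=f, e(vowel)+7=l.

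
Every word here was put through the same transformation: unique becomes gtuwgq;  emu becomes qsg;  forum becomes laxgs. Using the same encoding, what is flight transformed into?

The shift depends on letter class: consonant n→t is +6, but vowel u→g is +12. The rule splits by letter class: vowels +12, consonants +6.
On flight: f(cons)+6=l, l(cons)+6=r, i(vowel)+12=u, g(cons)+6=m, h(cons)+6=n, t(cons)+6=z.

lrumnz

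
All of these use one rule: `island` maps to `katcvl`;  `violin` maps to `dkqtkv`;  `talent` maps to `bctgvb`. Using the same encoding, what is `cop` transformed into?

The shift depends on letter class: consonant s→a is +8, but vowel i→k is +2. Vowels shift forward by 2 and consonants shift forward by 8.
For cop: c(cons)+8=k, o(vowel)+2=q, p(cons)+8=x.

kqx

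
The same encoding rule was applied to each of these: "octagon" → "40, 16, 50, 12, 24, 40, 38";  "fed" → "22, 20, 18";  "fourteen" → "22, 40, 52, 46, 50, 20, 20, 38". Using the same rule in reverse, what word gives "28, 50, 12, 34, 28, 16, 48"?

italics

o(#15)→40 and c(#3)→16: differences scale by 2, so n = 2·pos + 10. Each letter becomes 2×(its alphabet position, a=1..z=26) + 10.
Reversing it on 28, 50, 12, 34, 28, 16, 48: 28→(28−10)÷2=9=i, 50→(50−10)÷2=20=t, 12→(12−10)÷2=1=a, 34→(34−10)÷2=12=l, 28→(28−10)÷2=9=i, 16→(16−10)÷2=3=c, 48→(48−10)÷2=19=s.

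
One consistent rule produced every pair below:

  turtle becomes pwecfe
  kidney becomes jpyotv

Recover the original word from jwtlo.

Two steps: reverse the string, then apply a Caesar shift of +11.
Undoing it on jwtlo: shift back: j−11=y, w−11=l, t−11=i, l−11=a, o−11=d → yliad; then reverse → daily.

daily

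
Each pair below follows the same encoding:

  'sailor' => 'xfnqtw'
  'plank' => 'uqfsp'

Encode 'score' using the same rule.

Compare letters: s→x is +5, a→f is +5, i→n is +5 — a constant shift. Each letter is shifted forward by 5 in the alphabet (a Caesar shift of +5).
On score: s+5=x, c+5=h, o+5=t, r+5=w, e+5=j.

xhtwj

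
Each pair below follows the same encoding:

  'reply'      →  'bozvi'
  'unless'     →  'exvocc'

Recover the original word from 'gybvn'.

Every letter moves 10 places later in the alphabet, wrapping around z→a.
Reversing it on gybvn: g−10=w, y−10=o, b−10=r, v−10=l, n−10=d.

world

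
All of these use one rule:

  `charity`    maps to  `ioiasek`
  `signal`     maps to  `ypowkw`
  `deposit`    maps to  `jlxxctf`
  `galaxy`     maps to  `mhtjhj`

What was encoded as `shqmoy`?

maiden

In charity: c→i is +6, h→o is +7, a→i is +8, r→a is +9 — the shift increases by 1 each position. Each letter shifts forward by (position + 6), i.e. 6, 7, 8, … — the shift grows by one for each successive letter.
Decoding shqmoy: s−6=m, h−7=a, q−8=i, m−9=d, o−10=e, y−11=n.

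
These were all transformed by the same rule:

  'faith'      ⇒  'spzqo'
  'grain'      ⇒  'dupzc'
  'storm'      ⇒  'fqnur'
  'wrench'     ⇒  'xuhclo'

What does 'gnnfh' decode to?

loose

f(5)→s(18) and a(0)→p(15) fit y≡11x+15 (mod 26); the inverse of 11 mod 26 is 19. This is an affine cipher: with a=0,…,z=25, each position x becomes (11x+15) mod 26.
Undoing it on gnnfh: g(6)→19·(6−15)≡11=l; n(13)→19·(13−15)≡14=o; n(13)→19·(13−15)≡14=o; f(5)→19·(5−15)≡18=s; h(7)→19·(7−15)≡4=e (all mod 26).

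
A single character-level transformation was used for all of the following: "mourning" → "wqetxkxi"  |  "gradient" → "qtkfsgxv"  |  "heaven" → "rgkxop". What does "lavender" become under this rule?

vcfgxfot

It's a Vigenère-style cipher with numeric key [10,2]: position i shifts by key[i mod 2].
For lavender: l+10=v, a+2=c, v+10=f, e+2=g, n+10=x, d+2=f, e+10=o, r+2=t.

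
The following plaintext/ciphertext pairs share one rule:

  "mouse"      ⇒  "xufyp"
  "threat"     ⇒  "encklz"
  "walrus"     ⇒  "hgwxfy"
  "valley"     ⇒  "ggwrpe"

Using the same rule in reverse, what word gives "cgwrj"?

It's a Vigenère-style cipher with numeric key [11,6]: position i shifts by key[i mod 2].
Reversing it on cgwrj: c−11=r, g−6=a, w−11=l, r−6=l, j−11=y.

rally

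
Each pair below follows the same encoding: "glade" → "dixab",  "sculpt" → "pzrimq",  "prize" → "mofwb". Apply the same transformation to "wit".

Compare letters: g→d is +23, l→i is +23, a→x is +23 — a constant shift. This is a Caesar cipher with shift 23.
For wit: w+23=t, i+23=f, t+23=q.

tfq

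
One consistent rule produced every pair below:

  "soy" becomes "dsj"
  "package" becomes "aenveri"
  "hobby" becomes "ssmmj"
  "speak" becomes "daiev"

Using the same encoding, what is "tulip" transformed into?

eywma

The shift depends on letter class: consonant s→d is +11, but vowel o→s is +4. Two shifts are in play — +4 for a/e/i/o/u, +11 for every other letter.
On tulip: t(cons)+11=e, u(vowel)+4=y, l(cons)+11=w, i(vowel)+4=m, p(cons)+11=a.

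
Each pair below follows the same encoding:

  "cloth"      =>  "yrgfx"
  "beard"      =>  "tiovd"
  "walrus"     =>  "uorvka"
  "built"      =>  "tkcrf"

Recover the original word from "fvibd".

trend

This is an affine cipher: with a=0,…,z=25, each position x becomes (5x+14) mod 26.
Decoding fvibd: f(5)→21·(5−14)≡19=t; v(21)→21·(21−14)≡17=r; i(8)→21·(8−14)≡4=e; b(1)→21·(1−14)≡13=n; d(3)→21·(3−14)≡3=d (all mod 26).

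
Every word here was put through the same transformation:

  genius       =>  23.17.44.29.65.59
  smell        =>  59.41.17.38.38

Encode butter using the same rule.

8.65.62.62.17.56

g(#7)→23 and e(#5)→17: differences scale by 3, so n = 3·pos + 2. With a=1..z=26, the number is 3·pos + 2.
For butter: b=2→8, u=21→65, t=20→62, t=20→62, e=5→17, r=18→56.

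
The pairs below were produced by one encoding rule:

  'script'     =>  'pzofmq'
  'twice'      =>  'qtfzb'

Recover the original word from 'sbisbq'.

This is a Caesar cipher with shift 23.
Undoing it on sbisbq: s−23=v, b−23=e, i−23=l, s−23=v, b−23=e, q−23=t.

velvet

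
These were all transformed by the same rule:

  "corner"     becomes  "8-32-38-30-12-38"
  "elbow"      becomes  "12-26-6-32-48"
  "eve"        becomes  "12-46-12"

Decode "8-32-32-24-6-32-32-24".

cookbook

c(#3)→8 and o(#15)→32: differences scale by 2, so n = 2·pos + 2. The formula is n = 2×(alphabet index, a=1) + 2.
Decoding 8-32-32-24-6-32-32-24: 8→(8−2)÷2=3=c, 32→(32−2)÷2=15=o, 32→(32−2)÷2=15=o, 24→(24−2)÷2=11=k, 6→(6−2)÷2=2=b, 32→(32−2)÷2=15=o, 32→(32−2)÷2=15=o, 24→(24−2)÷2=11=k.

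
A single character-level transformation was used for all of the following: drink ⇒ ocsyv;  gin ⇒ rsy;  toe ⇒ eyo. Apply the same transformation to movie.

xygso

The shift depends on letter class: consonant d→o is +11, but vowel i→s is +10. Two shifts are in play — +10 for a/e/i/o/u, +11 for every other letter.
On movie: m(cons)+11=x, o(vowel)+10=y, v(cons)+11=g, i(vowel)+10=s, e(vowel)+10=o.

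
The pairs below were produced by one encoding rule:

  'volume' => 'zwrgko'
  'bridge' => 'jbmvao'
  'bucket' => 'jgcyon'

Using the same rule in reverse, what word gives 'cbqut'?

crash

This is an affine cipher: with a=0,…,z=25, each position x becomes (19x+16) mod 26.
Undoing it on cbqut: c(2)→11·(2−16)≡2=c; b(1)→11·(1−16)≡17=r; q(16)→11·(16−16)≡0=a; u(20)→11·(20−16)≡18=s; t(19)→11·(19−16)≡7=h (all mod 26).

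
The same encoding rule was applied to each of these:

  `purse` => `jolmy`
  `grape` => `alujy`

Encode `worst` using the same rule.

Compare letters: p→j is +20, u→o is +20, r→l is +20 — a constant shift. This is a Caesar cipher with shift 20.
Applying it to worst: w+20=q, o+20=i, r+20=l, s+20=m, t+20=n.

qilmn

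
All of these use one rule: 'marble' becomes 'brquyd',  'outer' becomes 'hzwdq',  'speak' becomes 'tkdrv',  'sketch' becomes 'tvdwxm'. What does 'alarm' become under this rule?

This is an affine cipher: with a=0,…,z=25, each position x becomes (3x+17) mod 26.
Applying it to alarm: a(0)→3·0+17≡17=r; l(11)→3·11+17≡24=y; a(0)→3·0+17≡17=r; r(17)→3·17+17≡16=q; m(12)→3·12+17≡1=b (all mod 26).

ryrqb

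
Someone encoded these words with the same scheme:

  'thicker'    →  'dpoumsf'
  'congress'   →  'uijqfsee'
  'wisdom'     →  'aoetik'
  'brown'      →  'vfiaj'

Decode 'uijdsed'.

t(19)→d(3) and h(7)→p(15) fit y≡25x+22 (mod 26); the inverse of 25 mod 26 is 25. Each letter's alphabet position (a=0..z=25) is mapped through 25·x+22 mod 26 — an affine cipher.
Undoing it on uijdsed: u(20)→25·(20−22)≡2=c; i(8)→25·(8−22)≡14=o; j(9)→25·(9−22)≡13=n; d(3)→25·(3−22)≡19=t; s(18)→25·(18−22)≡4=e; e(4)→25·(4−22)≡18=s; d(3)→25·(3−22)≡19=t (all mod 26).

contest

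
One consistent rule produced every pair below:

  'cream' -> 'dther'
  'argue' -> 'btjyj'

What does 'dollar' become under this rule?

In cream: c→d is +1, r→t is +2, e→h is +3, a→e is +4 — the shift increases by 1 each position. The shift increases by 1 at each position, starting from +1: 1, 2, 3, ….
For dollar: d+1=e, o+2=q, l+3=o, l+4=p, a+5=f, r+6=x.

eqopfx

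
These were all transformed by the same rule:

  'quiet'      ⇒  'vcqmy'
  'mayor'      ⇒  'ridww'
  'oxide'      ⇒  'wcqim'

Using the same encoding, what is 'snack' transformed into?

xsihp

The shift depends on letter class: consonant q→v is +5, but vowel u→c is +8. The rule splits by letter class: vowels +8, consonants +5.
On snack: s(cons)+5=x, n(cons)+5=s, a(vowel)+8=i, c(cons)+5=h, k(cons)+5=p.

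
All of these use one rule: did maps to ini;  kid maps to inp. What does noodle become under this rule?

jqitts

The output letters match the input read backwards, each shifted +5: did reversed is did. The word is reversed, then every letter is shifted forward by 5.
Applying it to noodle: reverse → eldoon; then shift: e+5=j, l+5=q, d+5=i, o+5=t, o+5=t, n+5=s.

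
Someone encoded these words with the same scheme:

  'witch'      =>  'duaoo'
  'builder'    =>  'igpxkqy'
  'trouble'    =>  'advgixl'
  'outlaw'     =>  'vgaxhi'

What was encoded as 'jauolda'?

Shifts by position in witch: pos 0: w→d (+7), pos 1: i→u (+12), pos 2: t→a (+7), pos 3: c→o (+12) — repeating every 2. It's a Vigenère-style cipher with numeric key [7,12]: position i shifts by key[i mod 2].
Decoding jauolda: j−7=c, a−12=o, u−7=n, o−12=c, l−7=e, d−12=r, a−7=t.

concert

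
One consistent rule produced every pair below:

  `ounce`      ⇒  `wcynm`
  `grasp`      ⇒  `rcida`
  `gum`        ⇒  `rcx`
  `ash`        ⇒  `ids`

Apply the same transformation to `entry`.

myecj

The shift depends on letter class: consonant n→y is +11, but vowel o→w is +8. Two shifts are in play — +8 for a/e/i/o/u, +11 for every other letter.
On entry: e(vowel)+8=m, n(cons)+11=y, t(cons)+11=e, r(cons)+11=c, y(cons)+11=j.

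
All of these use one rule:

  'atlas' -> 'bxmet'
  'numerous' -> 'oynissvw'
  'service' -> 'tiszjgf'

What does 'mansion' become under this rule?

neowjso

It's a Vigenère-style cipher with numeric key [1,4]: position i shifts by key[i mod 2].
For mansion: m+1=n, a+4=e, n+1=o, s+4=w, i+1=j, o+4=s, n+1=o.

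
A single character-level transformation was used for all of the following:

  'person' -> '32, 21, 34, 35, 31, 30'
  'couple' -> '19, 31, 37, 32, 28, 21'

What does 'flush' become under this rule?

22, 28, 37, 35, 24

p is letter #16 and maps to 32: an offset of 16. Letters become their 1-based position plus 16 (so a→17, b→18, …).
Applying it to flush: f=6→22, l=12→28, u=21→37, s=19→35, h=8→24.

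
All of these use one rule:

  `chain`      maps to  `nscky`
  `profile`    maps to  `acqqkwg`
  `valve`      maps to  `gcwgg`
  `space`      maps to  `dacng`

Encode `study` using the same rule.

Vowels shift forward by 2 and consonants shift forward by 11.
For study: s(cons)+11=d, t(cons)+11=e, u(vowel)+2=w, d(cons)+11=o, y(cons)+11=j.

dewoj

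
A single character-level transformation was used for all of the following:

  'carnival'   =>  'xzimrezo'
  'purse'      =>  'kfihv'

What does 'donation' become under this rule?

wlmzgrlm

Each letter is replaced by its mirror in the alphabet: a↔z, b↔y, c↔x, and so on (the Atbash cipher).
For donation: d↔w, o↔l, n↔m, a↔z, t↔g, i↔r, o↔l, n↔m.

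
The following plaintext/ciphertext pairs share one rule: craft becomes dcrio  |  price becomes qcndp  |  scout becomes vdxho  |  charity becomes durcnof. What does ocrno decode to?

c(2)→d(3) and r(17)→c(2) fit y≡19x+17 (mod 26); the inverse of 19 mod 26 is 11. Treating letters as 0–25, the rule is x ↦ 19x + 17 (mod 26).
Reversing it on ocrno: o(14)→11·(14−17)≡19=t; c(2)→11·(2−17)≡17=r; r(17)→11·(17−17)≡0=a; n(13)→11·(13−17)≡8=i; o(14)→11·(14−17)≡19=t (all mod 26).

trait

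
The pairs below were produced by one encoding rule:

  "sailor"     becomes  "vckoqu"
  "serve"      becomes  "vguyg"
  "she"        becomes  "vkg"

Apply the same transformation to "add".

cgg

The shift depends on letter class: consonant s→v is +3, but vowel a→c is +2. Two shifts are in play — +2 for a/e/i/o/u, +3 for every other letter.
For add: a(vowel)+2=c, d(cons)+3=g, d(cons)+3=g.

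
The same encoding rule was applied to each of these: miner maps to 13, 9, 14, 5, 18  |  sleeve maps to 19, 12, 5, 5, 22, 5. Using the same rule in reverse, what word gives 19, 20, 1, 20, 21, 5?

statue

m is letter #13 and maps to 13: an offset of 0. Each letter is replaced by its alphabet position (a=1, b=2, …, z=26).
Reversing it on 19, 20, 1, 20, 21, 5: 19=s, 20=t, 1=a, 20=t, 21=u, 5=e.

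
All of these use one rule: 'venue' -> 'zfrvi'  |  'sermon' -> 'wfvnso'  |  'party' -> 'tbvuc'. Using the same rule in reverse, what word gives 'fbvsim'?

barrel

Shifts by position in venue: pos 0: v→z (+4), pos 1: e→f (+1), pos 2: n→r (+4), pos 3: u→v (+1) — repeating every 2. A repeating key of period 2 is used — shifts +4, +1 over and over.
Reversing it on fbvsim: f−4=b, b−1=a, v−4=r, s−1=r, i−4=e, m−1=l.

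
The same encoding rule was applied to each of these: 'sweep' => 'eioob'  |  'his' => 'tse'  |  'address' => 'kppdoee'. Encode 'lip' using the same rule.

Two shifts are in play — +10 for a/e/i/o/u, +12 for every other letter.
Applying it to lip: l(cons)+12=x, i(vowel)+10=s, p(cons)+12=b.

xsb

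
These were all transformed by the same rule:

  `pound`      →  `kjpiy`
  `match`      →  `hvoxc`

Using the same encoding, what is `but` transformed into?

Compare letters: p→k is +21, o→j is +21, u→p is +21 — a constant shift. Every letter moves 21 places later in the alphabet, wrapping around z→a.
Applying it to but: b+21=w, u+21=p, t+21=o.

wpo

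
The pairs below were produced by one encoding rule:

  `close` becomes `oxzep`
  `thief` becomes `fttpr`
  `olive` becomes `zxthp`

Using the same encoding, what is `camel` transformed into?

olypx

Vowels shift forward by 11 and consonants shift forward by 12.
On camel: c(cons)+12=o, a(vowel)+11=l, m(cons)+12=y, e(vowel)+11=p, l(cons)+12=x.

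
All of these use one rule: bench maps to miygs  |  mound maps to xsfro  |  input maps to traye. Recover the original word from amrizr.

pigeon

Shifts by position in bench: pos 0: b→m (+11), pos 1: e→i (+4), pos 2: n→y (+11), pos 3: c→g (+4) — repeating every 2. A repeating key of period 2 is used — shifts +11, +4 over and over.
Undoing it on amrizr: a−11=p, m−4=i, r−11=g, i−4=e, z−11=o, r−4=n.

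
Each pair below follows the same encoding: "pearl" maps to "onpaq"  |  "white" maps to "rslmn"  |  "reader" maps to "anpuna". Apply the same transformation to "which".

rslbs

p(15)→o(14) and e(4)→n(13) fit y≡19x+15 (mod 26); the inverse of 19 mod 26 is 11. Treating letters as 0–25, the rule is x ↦ 19x + 15 (mod 26).
Applying it to which: w(22)→19·22+15≡17=r; h(7)→19·7+15≡18=s; i(8)→19·8+15≡11=l; c(2)→19·2+15≡1=b; h(7)→19·7+15≡18=s (all mod 26).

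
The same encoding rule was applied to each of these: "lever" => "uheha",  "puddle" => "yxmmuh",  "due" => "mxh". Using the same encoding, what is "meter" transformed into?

vhcha

The shift depends on letter class: consonant l→u is +9, but vowel e→h is +3. Two shifts are in play — +3 for a/e/i/o/u, +9 for every other letter.
For meter: m(cons)+9=v, e(vowel)+3=h, t(cons)+9=c, e(vowel)+3=h, r(cons)+9=a.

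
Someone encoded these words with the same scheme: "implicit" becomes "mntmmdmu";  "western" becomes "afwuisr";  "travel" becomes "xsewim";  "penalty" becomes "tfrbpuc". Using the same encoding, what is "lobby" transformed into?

The shifts repeat in a cycle of length 2: positions 0,1,… shift by +4, +1, then the pattern repeats.
On lobby: l+4=p, o+1=p, b+4=f, b+1=c, y+4=c.

ppfcc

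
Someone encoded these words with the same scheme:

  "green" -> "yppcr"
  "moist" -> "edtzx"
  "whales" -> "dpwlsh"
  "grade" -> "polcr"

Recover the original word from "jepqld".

Read the word backwards and shift each letter +11.
Undoing it on jepqld: shift back: j−11=y, e−11=t, p−11=e, q−11=f, l−11=a, d−11=s → ytefas; then reverse → safety.

safety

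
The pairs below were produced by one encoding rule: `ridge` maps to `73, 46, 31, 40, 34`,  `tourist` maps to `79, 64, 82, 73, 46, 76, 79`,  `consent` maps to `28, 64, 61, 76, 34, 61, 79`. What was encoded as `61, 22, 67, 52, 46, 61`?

napkin

r(#18)→73 and i(#9)→46: differences scale by 3, so n = 3·pos + 19. Each letter becomes 3×(its alphabet position, a=1..z=26) + 19.
Reversing it on 61, 22, 67, 52, 46, 61: 61→(61−19)÷3=14=n, 22→(22−19)÷3=1=a, 67→(67−19)÷3=16=p, 52→(52−19)÷3=11=k, 46→(46−19)÷3=9=i, 61→(61−19)÷3=14=n.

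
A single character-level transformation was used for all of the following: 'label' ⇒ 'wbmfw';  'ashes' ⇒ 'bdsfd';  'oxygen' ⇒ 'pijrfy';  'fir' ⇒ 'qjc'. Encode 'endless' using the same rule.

The shift depends on letter class: consonant l→w is +11, but vowel a→b is +1. Two shifts are in play — +1 for a/e/i/o/u, +11 for every other letter.
On endless: e(vowel)+1=f, n(cons)+11=y, d(cons)+11=o, l(cons)+11=w, e(vowel)+1=f, s(cons)+11=d, s(cons)+11=d.

fyowfdd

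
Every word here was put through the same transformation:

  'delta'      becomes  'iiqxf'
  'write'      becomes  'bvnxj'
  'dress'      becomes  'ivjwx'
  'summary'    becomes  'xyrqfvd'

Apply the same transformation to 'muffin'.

It's a Vigenère-style cipher with numeric key [5,4]: position i shifts by key[i mod 2].
On muffin: m+5=r, u+4=y, f+5=k, f+4=j, i+5=n, n+4=r.

rykjnr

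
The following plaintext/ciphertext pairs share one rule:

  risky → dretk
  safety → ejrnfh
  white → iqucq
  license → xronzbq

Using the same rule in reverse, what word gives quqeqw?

Shifts by position in risky: pos 0: r→d (+12), pos 1: i→r (+9), pos 2: s→e (+12), pos 3: k→t (+9) — repeating every 2. It's a Vigenère-style cipher with numeric key [12,9]: position i shifts by key[i mod 2].
Reversing it on quqeqw: q−12=e, u−9=l, q−12=e, e−9=v, q−12=e, w−9=n.

eleven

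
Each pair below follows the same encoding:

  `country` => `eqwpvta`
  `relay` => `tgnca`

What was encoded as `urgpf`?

Compare letters: c→e is +2, o→q is +2, u→w is +2 — a constant shift. Each letter is shifted forward by 2 in the alphabet (a Caesar shift of +2).
Undoing it on urgpf: u−2=s, r−2=p, g−2=e, p−2=n, f−2=d.

spend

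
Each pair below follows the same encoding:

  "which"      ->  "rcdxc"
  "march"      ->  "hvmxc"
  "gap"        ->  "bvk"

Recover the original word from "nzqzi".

seven

Each letter is shifted forward by 21 in the alphabet (a Caesar shift of +21).
Decoding nzqzi: n−21=s, z−21=e, q−21=v, z−21=e, i−21=n.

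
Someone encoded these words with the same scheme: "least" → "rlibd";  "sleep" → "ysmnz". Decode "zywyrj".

The shift increases by 1 at each position, starting from +6: 6, 7, 8, ….
Undoing it on zywyrj: z−6=t, y−7=r, w−8=o, y−9=p, r−10=h, j−11=y.

trophy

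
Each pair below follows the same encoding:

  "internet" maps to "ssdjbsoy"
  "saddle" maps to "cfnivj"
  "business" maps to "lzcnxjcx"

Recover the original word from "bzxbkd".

The shifts repeat in a cycle of length 2: positions 0,1,… shift by +10, +5, then the pattern repeats.
Decoding bzxbkd: b−10=r, z−5=u, x−10=n, b−5=w, k−10=a, d−5=y.

runway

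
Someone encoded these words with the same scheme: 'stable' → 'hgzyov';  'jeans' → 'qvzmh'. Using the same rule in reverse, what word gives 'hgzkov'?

Each pair mirrors across the alphabet (s↔h, t↔g, a↔z): positions sum to 25. Letters are reflected about the middle of the alphabet (position → 25−position): Atbash.
Decoding hgzkov: h↔s, g↔t, z↔a, k↔p, o↔l, v↔e.

staple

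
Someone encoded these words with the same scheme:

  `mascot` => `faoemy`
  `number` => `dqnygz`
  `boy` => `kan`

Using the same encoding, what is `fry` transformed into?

kdr

The word is reversed, then every letter is shifted forward by 12.
For fry: reverse → yrf; then shift: y+12=k, r+12=d, f+12=r.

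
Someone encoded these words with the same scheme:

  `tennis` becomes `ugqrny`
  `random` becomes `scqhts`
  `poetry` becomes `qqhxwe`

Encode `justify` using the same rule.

kwvxnlf

In tennis: t→u is +1, e→g is +2, n→q is +3, n→r is +4 — the shift increases by 1 each position. Letter i (0-indexed) is shifted by i+1, so successive shifts are 1, 2, 3, ….
For justify: j+1=k, u+2=w, s+3=v, t+4=x, i+5=n, f+6=l, y+7=f.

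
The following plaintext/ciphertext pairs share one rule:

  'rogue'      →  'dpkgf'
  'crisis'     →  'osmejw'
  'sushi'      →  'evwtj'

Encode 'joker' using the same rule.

Shifts by position in rogue: pos 0: r→d (+12), pos 1: o→p (+1), pos 2: g→k (+4), pos 3: u→g (+12), pos 4: e→f (+1) — repeating every 3. It's a Vigenère-style cipher with numeric key [12,1,4]: position i shifts by key[i mod 3].
For joker: j+12=v, o+1=p, k+4=o, e+12=q, r+1=s.

vpoqs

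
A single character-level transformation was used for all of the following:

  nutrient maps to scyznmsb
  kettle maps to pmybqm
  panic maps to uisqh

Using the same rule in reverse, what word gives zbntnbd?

utility

Shifts by position in nutrient: pos 0: n→s (+5), pos 1: u→c (+8), pos 2: t→y (+5), pos 3: r→z (+8) — repeating every 2. A repeating key of period 2 is used — shifts +5, +8 over and over.
Undoing it on zbntnbd: z−5=u, b−8=t, n−5=i, t−8=l, n−5=i, b−8=t, d−5=y.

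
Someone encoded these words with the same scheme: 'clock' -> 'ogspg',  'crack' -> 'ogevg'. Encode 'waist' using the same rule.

Read the word backwards and shift each letter +4.
On waist: reverse → tsiaw; then shift: t+4=x, s+4=w, i+4=m, a+4=e, w+4=a.

xwmea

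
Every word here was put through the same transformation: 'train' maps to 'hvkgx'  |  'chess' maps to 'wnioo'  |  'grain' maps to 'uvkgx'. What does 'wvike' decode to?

t(19)→h(7) and r(17)→v(21) fit y≡19x+10 (mod 26); the inverse of 19 mod 26 is 11. Each letter's alphabet position (a=0..z=25) is mapped through 19·x+10 mod 26 — an affine cipher.
Undoing it on wvike: w(22)→11·(22−10)≡2=c; v(21)→11·(21−10)≡17=r; i(8)→11·(8−10)≡4=e; k(10)→11·(10−10)≡0=a; e(4)→11·(4−10)≡12=m (all mod 26).

cream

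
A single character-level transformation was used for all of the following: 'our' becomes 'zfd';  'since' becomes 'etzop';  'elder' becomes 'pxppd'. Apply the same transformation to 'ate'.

The shift depends on letter class: consonant r→d is +12, but vowel o→z is +11. Two shifts are in play — +11 for a/e/i/o/u, +12 for every other letter.
For ate: a(vowel)+11=l, t(cons)+12=f, e(vowel)+11=p.

lfp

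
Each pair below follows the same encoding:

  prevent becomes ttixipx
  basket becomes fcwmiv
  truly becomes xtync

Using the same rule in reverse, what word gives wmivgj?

Shifts by position in prevent: pos 0: p→t (+4), pos 1: r→t (+2), pos 2: e→i (+4), pos 3: v→x (+2) — repeating every 2. A repeating key of period 2 is used — shifts +4, +2 over and over.
Reversing it on wmivgj: w−4=s, m−2=k, i−4=e, v−2=t, g−4=c, j−2=h.

sketch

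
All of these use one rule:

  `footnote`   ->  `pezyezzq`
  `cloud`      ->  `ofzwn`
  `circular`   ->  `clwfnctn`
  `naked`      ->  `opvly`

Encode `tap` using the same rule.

The output letters match the input read backwards, each shifted +11: footnote reversed is etontoof. Two steps: reverse the string, then apply a Caesar shift of +11.
Applying it to tap: reverse → pat; then shift: p+11=a, a+11=l, t+11=e.

ale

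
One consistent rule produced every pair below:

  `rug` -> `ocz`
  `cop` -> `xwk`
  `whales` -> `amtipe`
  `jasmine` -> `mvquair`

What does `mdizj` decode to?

brave

Two steps: reverse the string, then apply a Caesar shift of +8.
Decoding mdizj: shift back: m−8=e, d−8=v, i−8=a, z−8=r, j−8=b → evarb; then reverse → brave.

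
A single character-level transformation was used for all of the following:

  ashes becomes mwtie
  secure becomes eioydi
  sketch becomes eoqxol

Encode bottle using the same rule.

Shifts by position in ashes: pos 0: a→m (+12), pos 1: s→w (+4), pos 2: h→t (+12), pos 3: e→i (+4) — repeating every 2. A repeating key of period 2 is used — shifts +12, +4 over and over.
On bottle: b+12=n, o+4=s, t+12=f, t+4=x, l+12=x, e+4=i.

nsfxxi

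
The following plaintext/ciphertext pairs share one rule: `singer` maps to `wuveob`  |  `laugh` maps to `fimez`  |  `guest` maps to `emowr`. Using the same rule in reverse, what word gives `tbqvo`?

This is an affine cipher: with a=0,…,z=25, each position x becomes (21x+8) mod 26.
Reversing it on tbqvo: t(19)→5·(19−8)≡3=d; b(1)→5·(1−8)≡17=r; q(16)→5·(16−8)≡14=o; v(21)→5·(21−8)≡13=n; o(14)→5·(14−8)≡4=e (all mod 26).

drone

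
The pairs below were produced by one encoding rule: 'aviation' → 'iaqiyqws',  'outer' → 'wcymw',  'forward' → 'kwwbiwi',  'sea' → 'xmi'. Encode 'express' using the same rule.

mcuwmxx

Vowels shift forward by 8 and consonants shift forward by 5.
Applying it to express: e(vowel)+8=m, x(cons)+5=c, p(cons)+5=u, r(cons)+5=w, e(vowel)+8=m, s(cons)+5=x, s(cons)+5=x.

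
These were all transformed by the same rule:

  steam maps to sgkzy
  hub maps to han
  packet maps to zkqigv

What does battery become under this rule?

exkzzgh

The output letters match the input read backwards, each shifted +6: steam reversed is maets. Read the word backwards and shift each letter +6.
On battery: reverse → yrettab; then shift: y+6=e, r+6=x, e+6=k, t+6=z, t+6=z, a+6=g, b+6=h.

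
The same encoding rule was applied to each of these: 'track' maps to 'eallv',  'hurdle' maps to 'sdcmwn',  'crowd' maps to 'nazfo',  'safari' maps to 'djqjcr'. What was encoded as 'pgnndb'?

Shifts by position in track: pos 0: t→e (+11), pos 1: r→a (+9), pos 2: a→l (+11), pos 3: c→l (+9) — repeating every 2. The shifts repeat in a cycle of length 2: positions 0,1,… shift by +11, +9, then the pattern repeats.
Reversing it on pgnndb: p−11=e, g−9=x, n−11=c, n−9=e, d−11=s, b−9=s.

excess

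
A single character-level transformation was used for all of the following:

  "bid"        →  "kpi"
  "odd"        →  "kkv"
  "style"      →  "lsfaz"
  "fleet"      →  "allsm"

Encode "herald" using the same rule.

The output letters match the input read backwards, each shifted +7: bid reversed is dib. The word is reversed, then every letter is shifted forward by 7.
On herald: reverse → dlareh; then shift: d+7=k, l+7=s, a+7=h, r+7=y, e+7=l, h+7=o.

kshylo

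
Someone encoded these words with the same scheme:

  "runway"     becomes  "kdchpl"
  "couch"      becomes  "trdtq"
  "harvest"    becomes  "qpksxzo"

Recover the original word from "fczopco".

instant

r(17)→k(10) and u(20)→d(3) fit y≡15x+15 (mod 26); the inverse of 15 mod 26 is 7. This is an affine cipher: with a=0,…,z=25, each position x becomes (15x+15) mod 26.
Decoding fczopco: f(5)→7·(5−15)≡8=i; c(2)→7·(2−15)≡13=n; z(25)→7·(25−15)≡18=s; o(14)→7·(14−15)≡19=t; p(15)→7·(15−15)≡0=a; c(2)→7·(2−15)≡13=n; o(14)→7·(14−15)≡19=t (all mod 26).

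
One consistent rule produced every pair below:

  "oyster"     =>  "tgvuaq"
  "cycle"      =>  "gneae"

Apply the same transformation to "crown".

pyqte

The word is reversed, then every letter is shifted forward by 2.
Applying it to crown: reverse → nworc; then shift: n+2=p, w+2=y, o+2=q, r+2=t, c+2=e.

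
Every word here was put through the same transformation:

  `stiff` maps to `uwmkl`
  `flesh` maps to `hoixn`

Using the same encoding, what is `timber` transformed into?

In stiff: s→u is +2, t→w is +3, i→m is +4, f→k is +5 — the shift increases by 1 each position. The shift increases by 1 at each position, starting from +2: 2, 3, 4, ….
For timber: t+2=v, i+3=l, m+4=q, b+5=g, e+6=k, r+7=y.

vlqgky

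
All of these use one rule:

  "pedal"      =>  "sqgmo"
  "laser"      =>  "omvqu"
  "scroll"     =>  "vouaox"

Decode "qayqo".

Shifts by position in pedal: pos 0: p→s (+3), pos 1: e→q (+12), pos 2: d→g (+3), pos 3: a→m (+12) — repeating every 2. It's a Vigenère-style cipher with numeric key [3,12]: position i shifts by key[i mod 2].
Decoding qayqo: q−3=n, a−12=o, y−3=v, q−12=e, o−3=l.

novel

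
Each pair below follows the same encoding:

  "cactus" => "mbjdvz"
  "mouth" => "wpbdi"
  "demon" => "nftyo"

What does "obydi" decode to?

Shifts by position in cactus: pos 0: c→m (+10), pos 1: a→b (+1), pos 2: c→j (+7), pos 3: t→d (+10), pos 4: u→v (+1), pos 5: s→z (+7) — repeating every 3. It's a Vigenère-style cipher with numeric key [10,1,7]: position i shifts by key[i mod 3].
Reversing it on obydi: o−10=e, b−1=a, y−7=r, d−10=t, i−1=h.

earth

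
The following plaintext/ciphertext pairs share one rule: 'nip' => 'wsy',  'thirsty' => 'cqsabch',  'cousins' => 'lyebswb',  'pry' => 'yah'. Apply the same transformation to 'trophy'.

cayyqh

The shift depends on letter class: consonant n→w is +9, but vowel i→s is +10. The rule splits by letter class: vowels +10, consonants +9.
For trophy: t(cons)+9=c, r(cons)+9=a, o(vowel)+10=y, p(cons)+9=y, h(cons)+9=q, y(cons)+9=h.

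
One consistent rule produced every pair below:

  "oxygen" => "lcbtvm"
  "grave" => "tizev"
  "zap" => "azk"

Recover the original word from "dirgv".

Each pair mirrors across the alphabet (o↔l, x↔c, y↔b): positions sum to 25. This is the alphabet-reversal cipher (Atbash): a becomes z, b becomes y, etc.
Undoing it on dirgv: d↔w, i↔r, r↔i, g↔t, v↔e.

write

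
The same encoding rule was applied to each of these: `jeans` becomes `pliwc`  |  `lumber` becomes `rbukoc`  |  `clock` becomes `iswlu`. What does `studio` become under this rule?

yacmsz

The shift increases by 1 at each position, starting from +6: 6, 7, 8, ….
Applying it to studio: s+6=y, t+7=a, u+8=c, d+9=m, i+10=s, o+11=z.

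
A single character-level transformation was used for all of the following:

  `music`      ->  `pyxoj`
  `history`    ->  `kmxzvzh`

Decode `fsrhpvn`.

combine

The shift increases by 1 at each position, starting from +3: 3, 4, 5, ….
Decoding fsrhpvn: f−3=c, s−4=o, r−5=m, h−6=b, p−7=i, v−8=n, n−9=e.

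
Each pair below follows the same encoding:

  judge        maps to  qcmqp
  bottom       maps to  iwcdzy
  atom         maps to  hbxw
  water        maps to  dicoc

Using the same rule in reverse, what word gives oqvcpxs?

In judge: j→q is +7, u→c is +8, d→m is +9, g→q is +10 — the shift increases by 1 each position. Each letter shifts forward by (position + 7), i.e. 7, 8, 9, … — the shift grows by one for each successive letter.
Undoing it on oqvcpxs: o−7=h, q−8=i, v−9=m, c−10=s, p−11=e, x−12=l, s−13=f.

himself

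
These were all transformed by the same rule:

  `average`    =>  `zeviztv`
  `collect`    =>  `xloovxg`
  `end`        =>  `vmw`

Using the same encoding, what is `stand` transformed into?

hgzmw

Each pair mirrors across the alphabet (a↔z, v↔e, e↔v): positions sum to 25. This is the alphabet-reversal cipher (Atbash): a becomes z, b becomes y, etc.
On stand: s↔h, t↔g, a↔z, n↔m, d↔w.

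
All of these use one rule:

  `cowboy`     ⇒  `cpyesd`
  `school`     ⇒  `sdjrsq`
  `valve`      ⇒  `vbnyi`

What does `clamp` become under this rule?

cmcpt

In cowboy: c→c is +0, o→p is +1, w→y is +2, b→e is +3 — the shift increases by 1 each position. Letter i (0-indexed) is shifted by i+0, so successive shifts are 0, 1, 2, ….
For clamp: c+0=c, l+1=m, a+2=c, m+3=p, p+4=t.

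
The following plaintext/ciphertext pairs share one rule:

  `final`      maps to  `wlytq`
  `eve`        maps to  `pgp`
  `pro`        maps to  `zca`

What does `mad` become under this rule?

olx

The output letters match the input read backwards, each shifted +11: final reversed is lanif. Read the word backwards and shift each letter +11.
On mad: reverse → dam; then shift: d+11=o, a+11=l, m+11=x.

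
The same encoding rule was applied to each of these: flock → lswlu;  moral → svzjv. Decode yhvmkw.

sandal

In flock: f→l is +6, l→s is +7, o→w is +8, c→l is +9 — the shift increases by 1 each position. Letter i (0-indexed) is shifted by i+6, so successive shifts are 6, 7, 8, ….
Reversing it on yhvmkw: y−6=s, h−7=a, v−8=n, m−9=d, k−10=a, w−11=l.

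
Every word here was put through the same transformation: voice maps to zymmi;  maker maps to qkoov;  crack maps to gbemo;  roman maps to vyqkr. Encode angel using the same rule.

exkop

A repeating key of period 2 is used — shifts +4, +10 over and over.
Applying it to angel: a+4=e, n+10=x, g+4=k, e+10=o, l+4=p.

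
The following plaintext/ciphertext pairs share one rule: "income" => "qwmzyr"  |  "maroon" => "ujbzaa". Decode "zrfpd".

In income: i→q is +8, n→w is +9, c→m is +10, o→z is +11 — the shift increases by 1 each position. Each letter shifts forward by (position + 8), i.e. 8, 9, 10, … — the shift grows by one for each successive letter.
Reversing it on zrfpd: z−8=r, r−9=i, f−10=v, p−11=e, d−12=r.

river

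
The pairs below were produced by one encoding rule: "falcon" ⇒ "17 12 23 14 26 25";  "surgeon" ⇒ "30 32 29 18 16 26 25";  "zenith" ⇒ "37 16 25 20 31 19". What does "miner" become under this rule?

24 20 25 16 29

f is letter #6 and maps to 17: an offset of 11. The number is (letter's place in the alphabet, a=1) + 11.
For miner: m=13→24, i=9→20, n=14→25, e=5→16, r=18→29.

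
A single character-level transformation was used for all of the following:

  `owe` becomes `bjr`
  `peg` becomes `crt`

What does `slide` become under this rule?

Compare letters: o→b is +13, w→j is +13, e→r is +13 — a constant shift. It's a constant shift of +13 (ROT13).
Applying it to slide: s+13=f, l+13=y, i+13=v, d+13=q, e+13=r.

fyvqr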